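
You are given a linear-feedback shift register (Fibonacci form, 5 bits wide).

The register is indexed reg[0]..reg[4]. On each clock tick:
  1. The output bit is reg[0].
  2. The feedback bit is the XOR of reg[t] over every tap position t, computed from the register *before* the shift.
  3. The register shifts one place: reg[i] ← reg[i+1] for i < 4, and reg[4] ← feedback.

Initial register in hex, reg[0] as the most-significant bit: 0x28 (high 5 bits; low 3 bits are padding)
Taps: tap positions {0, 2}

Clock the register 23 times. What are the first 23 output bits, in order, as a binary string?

00101100111110001101110

k : reg_k → out_k, fb_k
0: 00101 → 0, fb=1
1: 01011 → 0, fb=0
2: 10110 → 1, fb=0
3: 01100 → 0, fb=1
4: 11001 → 1, fb=1
5: 10011 → 1, fb=1
6: 00111 → 0, fb=1
7: 01111 → 0, fb=1
8: 11111 → 1, fb=0
9: 11110 → 1, fb=0
10: 11100 → 1, fb=0
11: 11000 → 1, fb=1
12: 10001 → 1, fb=1
13: 00011 → 0, fb=0
14: 00110 → 0, fb=1
15: 01101 → 0, fb=1
16: 11011 → 1, fb=1
17: 10111 → 1, fb=0
18: 01110 → 0, fb=1
19: 11101 → 1, fb=0
20: 11010 → 1, fb=1
21: 10101 → 1, fb=0
22: 01010 → 0, fb=0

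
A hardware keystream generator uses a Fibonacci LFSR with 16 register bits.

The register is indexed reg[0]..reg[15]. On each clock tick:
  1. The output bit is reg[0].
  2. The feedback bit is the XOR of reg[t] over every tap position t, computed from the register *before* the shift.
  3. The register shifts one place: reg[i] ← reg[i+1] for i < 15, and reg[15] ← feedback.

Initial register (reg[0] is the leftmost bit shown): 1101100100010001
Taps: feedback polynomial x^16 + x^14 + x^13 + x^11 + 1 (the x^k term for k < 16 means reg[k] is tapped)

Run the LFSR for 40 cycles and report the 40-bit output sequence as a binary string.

1101100100010001001110011000111101110000

k : reg_k → out_k, fb_k
0: 1101100100010001 → 1, fb=0
1: 1011001000100010 → 1, fb=0
2: 0110010001000100 → 0, fb=1
3: 1100100010001001 → 1, fb=1
4: 1001000100010011 → 1, fb=1
5: 0010001000100111 → 0, fb=0
6: 0100010001001110 → 0, fb=0
7: 1000100010011100 → 1, fb=1
8: 0001000100111001 → 0, fb=1
9: 0010001001110011 → 0, fb=0
10: 0100010011100110 → 0, fb=0
11: 1000100111001100 → 1, fb=0
12: 0001001110011000 → 0, fb=1
13: 0010011100110001 → 0, fb=1
14: 0100111001100011 → 0, fb=1
15: 1001110011000111 → 1, fb=1
16: 0011100110001111 → 0, fb=0
17: 0111001100011110 → 0, fb=1
18: 1110011000111101 → 1, fb=1
19: 1100110001111011 → 1, fb=1
20: 1001100011110111 → 1, fb=0
21: 0011000111101110 → 0, fb=0
22: 0110001111011100 → 0, fb=0
23: 1100011110111000 → 1, fb=0
24: 1000111101110000 → 1, fb=0
25: 0001111011100000 → 0, fb=0
26: 0011110111000000 → 0, fb=0
27: 0111101110000000 → 0, fb=0
28: 1111011100000000 → 1, fb=1
29: 1110111000000001 → 1, fb=1
30: 1101110000000011 → 1, fb=0
31: 1011100000000110 → 1, fb=1
32: 0111000000001101 → 0, fb=1
33: 1110000000011011 → 1, fb=1
34: 1100000000110111 → 1, fb=0
35: 1000000001101110 → 1, fb=1
36: 0000000011011101 → 0, fb=0
37: 0000000110111010 → 0, fb=0
38: 0000001101110100 → 0, fb=0
39: 0000011011101000 → 0, fb=0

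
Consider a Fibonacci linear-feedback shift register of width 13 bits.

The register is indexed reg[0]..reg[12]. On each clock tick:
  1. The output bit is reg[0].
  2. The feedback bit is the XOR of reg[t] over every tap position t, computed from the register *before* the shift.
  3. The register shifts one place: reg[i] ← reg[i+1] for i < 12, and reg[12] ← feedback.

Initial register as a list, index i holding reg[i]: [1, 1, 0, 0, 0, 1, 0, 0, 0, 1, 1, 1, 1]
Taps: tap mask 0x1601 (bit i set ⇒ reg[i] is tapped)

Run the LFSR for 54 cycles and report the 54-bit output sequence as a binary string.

110001000111101101010111100111110011000101111110110101

k : reg_k → out_k, fb_k
0: 1100010001111 → 1, fb=0
1: 1000100011110 → 1, fb=1
2: 0001000111101 → 0, fb=1
3: 0010001111011 → 0, fb=0
4: 0100011110110 → 0, fb=1
5: 1000111101101 → 1, fb=0
6: 0001111011010 → 0, fb=1
7: 0011110110101 → 0, fb=0
8: 0111101101010 → 0, fb=1
9: 1111011010101 → 1, fb=1
10: 1110110101011 → 1, fb=1
11: 1101101010111 → 1, fb=1
12: 1011010101111 → 1, fb=0
13: 0110101011110 → 0, fb=0
14: 1101010111100 → 1, fb=1
15: 1010101111001 → 1, fb=1
16: 0101011110011 → 0, fb=1
17: 1010111100111 → 1, fb=1
18: 0101111001111 → 0, fb=1
19: 1011110011111 → 1, fb=0
20: 0111100111110 → 0, fb=0
21: 1111001111100 → 1, fb=1
22: 1110011111001 → 1, fb=1
23: 1100111110011 → 1, fb=0
24: 1001111100110 → 1, fb=0
25: 0011111001100 → 0, fb=0
26: 0111110011000 → 0, fb=1
27: 1111100110001 → 1, fb=0
28: 1111001100010 → 1, fb=1
29: 1110011000101 → 1, fb=1
30: 1100110001011 → 1, fb=1
31: 1001100010111 → 1, fb=1
32: 0011000101111 → 0, fb=1
33: 0110001011111 → 0, fb=1
34: 1100010111111 → 1, fb=0
35: 1000101111110 → 1, fb=1
36: 0001011111101 → 0, fb=1
37: 0010111111011 → 0, fb=0
38: 0101111110110 → 0, fb=1
39: 1011111101101 → 1, fb=0
40: 0111111011010 → 0, fb=1
41: 1111110110101 → 1, fb=1
42: 1111101101011 → 1, fb=1
43: 1111011010111 → 1, fb=1
44: 1110110101111 → 1, fb=0
45: 1101101011110 → 1, fb=1
46: 1011010111101 → 1, fb=0
47: 0110101111010 → 0, fb=1
48: 1101011110101 → 1, fb=1
49: 1010111101011 → 1, fb=1
50: 0101111010111 → 0, fb=0
51: 1011110101110 → 1, fb=1
52: 0111101011101 → 0, fb=1
53: 1111010111011 → 1, fb=1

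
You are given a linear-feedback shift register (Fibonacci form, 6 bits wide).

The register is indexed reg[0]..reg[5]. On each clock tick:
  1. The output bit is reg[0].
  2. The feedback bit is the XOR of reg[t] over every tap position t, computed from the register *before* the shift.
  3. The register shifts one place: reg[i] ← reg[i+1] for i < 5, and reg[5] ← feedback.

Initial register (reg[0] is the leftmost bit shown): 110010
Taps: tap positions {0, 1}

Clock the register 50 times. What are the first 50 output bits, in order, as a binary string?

11001001011011101100110101011111100000100001100010

k : reg_k → out_k, fb_k
0: 110010 → 1, fb=0
1: 100100 → 1, fb=1
2: 001001 → 0, fb=0
3: 010010 → 0, fb=1
4: 100101 → 1, fb=1
5: 001011 → 0, fb=0
6: 010110 → 0, fb=1
7: 101101 → 1, fb=1
8: 011011 → 0, fb=1
9: 110111 → 1, fb=0
10: 101110 → 1, fb=1
11: 011101 → 0, fb=1
12: 111011 → 1, fb=0
13: 110110 → 1, fb=0
14: 101100 → 1, fb=1
15: 011001 → 0, fb=1
16: 110011 → 1, fb=0
17: 100110 → 1, fb=1
18: 001101 → 0, fb=0
19: 011010 → 0, fb=1
20: 110101 → 1, fb=0
21: 101010 → 1, fb=1
22: 010101 → 0, fb=1
23: 101011 → 1, fb=1
24: 010111 → 0, fb=1
25: 101111 → 1, fb=1
26: 011111 → 0, fb=1
27: 111111 → 1, fb=0
28: 111110 → 1, fb=0
29: 111100 → 1, fb=0
30: 111000 → 1, fb=0
31: 110000 → 1, fb=0
32: 100000 → 1, fb=1
33: 000001 → 0, fb=0
34: 000010 → 0, fb=0
35: 000100 → 0, fb=0
36: 001000 → 0, fb=0
37: 010000 → 0, fb=1
38: 100001 → 1, fb=1
39: 000011 → 0, fb=0
40: 000110 → 0, fb=0
41: 001100 → 0, fb=0
42: 011000 → 0, fb=1
43: 110001 → 1, fb=0
44: 100010 → 1, fb=1
45: 000101 → 0, fb=0
46: 001010 → 0, fb=0
47: 010100 → 0, fb=1
48: 101001 → 1, fb=1
49: 010011 → 0, fb=1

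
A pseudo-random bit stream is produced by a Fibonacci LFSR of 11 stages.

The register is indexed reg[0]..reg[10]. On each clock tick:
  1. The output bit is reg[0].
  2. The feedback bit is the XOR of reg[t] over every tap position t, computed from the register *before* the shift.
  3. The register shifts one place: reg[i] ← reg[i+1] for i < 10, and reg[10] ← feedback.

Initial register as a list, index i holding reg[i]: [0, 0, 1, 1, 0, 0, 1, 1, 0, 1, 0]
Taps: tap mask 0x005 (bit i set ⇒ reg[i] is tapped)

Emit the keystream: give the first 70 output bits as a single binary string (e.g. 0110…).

step | reg (before) | out | fb
   0 | 00110011010 | 0 | 1
   1 | 01100110101 | 0 | 1
   2 | 11001101011 | 1 | 1
   3 | 10011010111 | 1 | 1
   4 | 00110101111 | 0 | 1
   5 | 01101011111 | 0 | 1
   6 | 11010111111 | 1 | 1
   7 | 10101111111 | 1 | 0
   8 | 01011111110 | 0 | 0
   9 | 10111111100 | 1 | 0
  10 | 01111111000 | 0 | 1
  11 | 11111110001 | 1 | 0
  12 | 11111100010 | 1 | 0
  13 | 11111000100 | 1 | 0
  14 | 11110001000 | 1 | 0
  15 | 11100010000 | 1 | 0
  16 | 11000100000 | 1 | 1
  17 | 10001000001 | 1 | 1
  18 | 00010000011 | 0 | 0
  19 | 00100000110 | 0 | 1
  20 | 01000001101 | 0 | 0
  21 | 10000011010 | 1 | 1
  22 | 00000110101 | 0 | 0
  23 | 00001101010 | 0 | 0
  24 | 00011010100 | 0 | 0
  25 | 00110101000 | 0 | 1
  26 | 01101010001 | 0 | 1
  27 | 11010100011 | 1 | 1
  28 | 10101000111 | 1 | 0
  29 | 01010001110 | 0 | 0
  30 | 10100011100 | 1 | 0
  31 | 01000111000 | 0 | 0
  32 | 10001110000 | 1 | 1
  33 | 00011100001 | 0 | 0
  34 | 00111000010 | 0 | 1
  35 | 01110000101 | 0 | 1
  36 | 11100001011 | 1 | 0
  37 | 11000010110 | 1 | 1
  38 | 10000101101 | 1 | 1
  39 | 00001011011 | 0 | 0
  40 | 00010110110 | 0 | 0
  41 | 00101101100 | 0 | 1
  42 | 01011011001 | 0 | 0
  43 | 10110110010 | 1 | 0
  44 | 01101100100 | 0 | 1
  45 | 11011001001 | 1 | 1
  46 | 10110010011 | 1 | 0
  47 | 01100100110 | 0 | 1
  48 | 11001001101 | 1 | 1
  49 | 10010011011 | 1 | 1
  50 | 00100110111 | 0 | 1
  51 | 01001101111 | 0 | 0
  52 | 10011011110 | 1 | 1
  53 | 00110111101 | 0 | 1
  54 | 01101111011 | 0 | 1
  55 | 11011110111 | 1 | 1
  56 | 10111101111 | 1 | 0
  57 | 01111011110 | 0 | 1
  58 | 11110111101 | 1 | 0
  59 | 11101111010 | 1 | 0
  60 | 11011110100 | 1 | 1
  61 | 10111101001 | 1 | 0
  62 | 01111010010 | 0 | 1
  63 | 11110100101 | 1 | 0
  64 | 11101001010 | 1 | 0
  65 | 11010010100 | 1 | 1
  66 | 10100101001 | 1 | 0
  67 | 01001010010 | 0 | 0
  68 | 10010100100 | 1 | 1
  69 | 00101001001 | 0 | 1

0011001101011111110001000001101010001110000101101100100110111101111010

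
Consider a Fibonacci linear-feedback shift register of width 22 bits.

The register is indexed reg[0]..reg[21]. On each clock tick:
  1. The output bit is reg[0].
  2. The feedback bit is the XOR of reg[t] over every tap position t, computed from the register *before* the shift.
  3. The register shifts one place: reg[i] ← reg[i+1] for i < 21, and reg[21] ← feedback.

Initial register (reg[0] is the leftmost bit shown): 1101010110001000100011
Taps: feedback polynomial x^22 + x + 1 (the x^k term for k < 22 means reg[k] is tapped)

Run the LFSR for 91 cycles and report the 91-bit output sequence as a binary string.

1101010110001000100011011111101001100110010110000011101010101011101000010011111111110011100

k : reg_k → out_k, fb_k
0: 1101010110001000100011 → 1, fb=0
1: 1010101100010001000110 → 1, fb=1
2: 0101011000100010001101 → 0, fb=1
3: 1010110001000100011011 → 1, fb=1
4: 0101100010001000110111 → 0, fb=1
5: 1011000100010001101111 → 1, fb=1
6: 0110001000100011011111 → 0, fb=1
7: 1100010001000110111111 → 1, fb=0
8: 1000100010001101111110 → 1, fb=1
9: 0001000100011011111101 → 0, fb=0
10: 0010001000110111111010 → 0, fb=0
11: 0100010001101111110100 → 0, fb=1
12: 1000100011011111101001 → 1, fb=1
13: 0001000110111111010011 → 0, fb=0
14: 0010001101111110100110 → 0, fb=0
15: 0100011011111101001100 → 0, fb=1
16: 1000110111111010011001 → 1, fb=1
17: 0001101111110100110011 → 0, fb=0
18: 0011011111101001100110 → 0, fb=0
19: 0110111111010011001100 → 0, fb=1
20: 1101111110100110011001 → 1, fb=0
21: 1011111101001100110010 → 1, fb=1
22: 0111111010011001100101 → 0, fb=1
23: 1111110100110011001011 → 1, fb=0
24: 1111101001100110010110 → 1, fb=0
25: 1111010011001100101100 → 1, fb=0
26: 1110100110011001011000 → 1, fb=0
27: 1101001100110010110000 → 1, fb=0
28: 1010011001100101100000 → 1, fb=1
29: 0100110011001011000001 → 0, fb=1
30: 1001100110010110000011 → 1, fb=1
31: 0011001100101100000111 → 0, fb=0
32: 0110011001011000001110 → 0, fb=1
33: 1100110010110000011101 → 1, fb=0
34: 1001100101100000111010 → 1, fb=1
35: 0011001011000001110101 → 0, fb=0
36: 0110010110000011101010 → 0, fb=1
37: 1100101100000111010101 → 1, fb=0
38: 1001011000001110101010 → 1, fb=1
39: 0010110000011101010101 → 0, fb=0
40: 0101100000111010101010 → 0, fb=1
41: 1011000001110101010101 → 1, fb=1
42: 0110000011101010101011 → 0, fb=1
43: 1100000111010101010111 → 1, fb=0
44: 1000001110101010101110 → 1, fb=1
45: 0000011101010101011101 → 0, fb=0
46: 0000111010101010111010 → 0, fb=0
47: 0001110101010101110100 → 0, fb=0
48: 0011101010101011101000 → 0, fb=0
49: 0111010101010111010000 → 0, fb=1
50: 1110101010101110100001 → 1, fb=0
51: 1101010101011101000010 → 1, fb=0
52: 1010101010111010000100 → 1, fb=1
53: 0101010101110100001001 → 0, fb=1
54: 1010101011101000010011 → 1, fb=1
55: 0101010111010000100111 → 0, fb=1
56: 1010101110100001001111 → 1, fb=1
57: 0101011101000010011111 → 0, fb=1
58: 1010111010000100111111 → 1, fb=1
59: 0101110100001001111111 → 0, fb=1
60: 1011101000010011111111 → 1, fb=1
61: 0111010000100111111111 → 0, fb=1
62: 1110100001001111111111 → 1, fb=0
63: 1101000010011111111110 → 1, fb=0
64: 1010000100111111111100 → 1, fb=1
65: 0100001001111111111001 → 0, fb=1
66: 1000010011111111110011 → 1, fb=1
67: 0000100111111111100111 → 0, fb=0
68: 0001001111111111001110 → 0, fb=0
69: 0010011111111110011100 → 0, fb=0
70: 0100111111111100111000 → 0, fb=1
71: 1001111111111001110001 → 1, fb=1
72: 0011111111110011100011 → 0, fb=0
73: 0111111111100111000110 → 0, fb=1
74: 1111111111001110001101 → 1, fb=0
75: 1111111110011100011010 → 1, fb=0
76: 1111111100111000110100 → 1, fb=0
77: 1111111001110001101000 → 1, fb=0
78: 1111110011100011010000 → 1, fb=0
79: 1111100111000110100000 → 1, fb=0
80: 1111001110001101000000 → 1, fb=0
81: 1110011100011010000000 → 1, fb=0
82: 1100111000110100000000 → 1, fb=0
83: 1001110001101000000000 → 1, fb=1
84: 0011100011010000000001 → 0, fb=0
85: 0111000110100000000010 → 0, fb=1
86: 1110001101000000000101 → 1, fb=0
87: 1100011010000000001010 → 1, fb=0
88: 1000110100000000010100 → 1, fb=1
89: 0001101000000000101001 → 0, fb=0
90: 0011010000000001010010 → 0, fb=0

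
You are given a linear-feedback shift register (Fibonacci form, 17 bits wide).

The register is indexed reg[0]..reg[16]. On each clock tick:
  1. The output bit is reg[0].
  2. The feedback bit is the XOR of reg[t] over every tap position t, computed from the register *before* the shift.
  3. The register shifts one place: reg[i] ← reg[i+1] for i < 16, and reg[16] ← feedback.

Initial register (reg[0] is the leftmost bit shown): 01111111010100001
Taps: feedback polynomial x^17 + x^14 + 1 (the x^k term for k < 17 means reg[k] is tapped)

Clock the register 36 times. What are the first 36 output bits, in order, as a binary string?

011111110101000010101010111101101000

k : reg_k → out_k, fb_k
0: 01111111010100001 → 0, fb=0
1: 11111110101000010 → 1, fb=1
2: 11111101010000101 → 1, fb=0
3: 11111010100001010 → 1, fb=1
4: 11110101000010101 → 1, fb=0
5: 11101010000101010 → 1, fb=1
6: 11010100001010101 → 1, fb=0
7: 10101000010101010 → 1, fb=1
8: 01010000101010101 → 0, fb=1
9: 10100001010101011 → 1, fb=1
10: 01000010101010111 → 0, fb=1
11: 10000101010101111 → 1, fb=0
12: 00001010101011110 → 0, fb=1
13: 00010101010111101 → 0, fb=1
14: 00101010101111011 → 0, fb=0
15: 01010101011110110 → 0, fb=1
16: 10101010111101101 → 1, fb=0
17: 01010101111011010 → 0, fb=0
18: 10101011110110100 → 1, fb=0
19: 01010111101101000 → 0, fb=0
20: 10101111011010000 → 1, fb=1
21: 01011110110100001 → 0, fb=0
22: 10111101101000010 → 1, fb=1
23: 01111011010000101 → 0, fb=1
24: 11110110100001011 → 1, fb=1
25: 11101101000010111 → 1, fb=0
26: 11011010000101110 → 1, fb=0
27: 10110100001011100 → 1, fb=0
28: 01101000010111000 → 0, fb=0
29: 11010000101110000 → 1, fb=1
30: 10100001011100001 → 1, fb=1
31: 01000010111000011 → 0, fb=0
32: 10000101110000110 → 1, fb=0
33: 00001011100001100 → 0, fb=1
34: 00010111000011001 → 0, fb=0
35: 00101110000110010 → 0, fb=0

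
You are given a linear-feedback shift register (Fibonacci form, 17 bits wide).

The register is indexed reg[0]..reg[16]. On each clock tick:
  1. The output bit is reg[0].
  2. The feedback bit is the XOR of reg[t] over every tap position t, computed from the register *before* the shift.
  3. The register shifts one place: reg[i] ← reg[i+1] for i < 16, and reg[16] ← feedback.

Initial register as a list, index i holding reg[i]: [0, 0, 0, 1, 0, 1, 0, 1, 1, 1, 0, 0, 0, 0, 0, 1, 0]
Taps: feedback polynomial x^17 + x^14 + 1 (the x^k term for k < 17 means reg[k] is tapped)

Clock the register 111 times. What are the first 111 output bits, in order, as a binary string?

step | reg (before) | out | fb
   0 | 00010101110000010 | 0 | 0
   1 | 00101011100000100 | 0 | 1
   2 | 01010111000001001 | 0 | 0
   3 | 10101110000010010 | 1 | 1
   4 | 01011100000100101 | 0 | 1
   5 | 10111000001001011 | 1 | 1
   6 | 01110000010010111 | 0 | 1
   7 | 11100000100101111 | 1 | 0
   8 | 11000001001011110 | 1 | 0
   9 | 10000010010111100 | 1 | 0
  10 | 00000100101111000 | 0 | 0
  11 | 00001001011110000 | 0 | 0
  12 | 00010010111100000 | 0 | 0
  13 | 00100101111000000 | 0 | 0
  14 | 01001011110000000 | 0 | 0
  15 | 10010111100000000 | 1 | 1
  16 | 00101111000000001 | 0 | 0
  17 | 01011110000000010 | 0 | 0
  18 | 10111100000000100 | 1 | 0
  19 | 01111000000001000 | 0 | 0
  20 | 11110000000010000 | 1 | 1
  21 | 11100000000100001 | 1 | 1
  22 | 11000000001000011 | 1 | 1
  23 | 10000000010000111 | 1 | 0
  24 | 00000000100001110 | 0 | 1
  25 | 00000001000011101 | 0 | 1
  26 | 00000010000111011 | 0 | 0
  27 | 00000100001110110 | 0 | 1
  28 | 00001000011101101 | 0 | 1
  29 | 00010000111011011 | 0 | 0
  30 | 00100001110110110 | 0 | 1
  31 | 01000011101101101 | 0 | 1
  32 | 10000111011011011 | 1 | 1
  33 | 00001110110110111 | 0 | 1
  34 | 00011101101101111 | 0 | 1
  35 | 00111011011011111 | 0 | 1
  36 | 01110110110111111 | 0 | 1
  37 | 11101101101111111 | 1 | 0
  38 | 11011011011111110 | 1 | 0
  39 | 10110110111111100 | 1 | 0
  40 | 01101101111111000 | 0 | 0
  41 | 11011011111110000 | 1 | 1
  42 | 10110111111100001 | 1 | 1
  43 | 01101111111000011 | 0 | 0
  44 | 11011111110000110 | 1 | 0
  45 | 10111111100001100 | 1 | 0
  46 | 01111111000011000 | 0 | 0
  47 | 11111110000110000 | 1 | 1
  48 | 11111100001100001 | 1 | 1
  49 | 11111000011000011 | 1 | 1
  50 | 11110000110000111 | 1 | 0
  51 | 11100001100001110 | 1 | 0
  52 | 11000011000011100 | 1 | 0
  53 | 10000110000111000 | 1 | 1
  54 | 00001100001110001 | 0 | 0
  55 | 00011000011100010 | 0 | 0
  56 | 00110000111000100 | 0 | 1
  57 | 01100001110001001 | 0 | 0
  58 | 11000011100010010 | 1 | 1
  59 | 10000111000100101 | 1 | 0
  60 | 00001110001001010 | 0 | 0
  61 | 00011100010010100 | 0 | 1
  62 | 00111000100101001 | 0 | 0
  63 | 01110001001010010 | 0 | 0
  64 | 11100010010100100 | 1 | 0
  65 | 11000100101001000 | 1 | 1
  66 | 10001001010010001 | 1 | 1
  67 | 00010010100100011 | 0 | 0
  68 | 00100101001000110 | 0 | 1
  69 | 01001010010001101 | 0 | 1
  70 | 10010100100011011 | 1 | 1
  71 | 00101001000110111 | 0 | 1
  72 | 01010010001101111 | 0 | 1
  73 | 10100100011011111 | 1 | 0
  74 | 01001000110111110 | 0 | 1
  75 | 10010001101111101 | 1 | 0
  76 | 00100011011111010 | 0 | 0
  77 | 01000110111110100 | 0 | 1
  78 | 10001101111101001 | 1 | 1
  79 | 00011011111010011 | 0 | 0
  80 | 00110111110100110 | 0 | 1
  81 | 01101111101001101 | 0 | 1
  82 | 11011111010011011 | 1 | 1
  83 | 10111110100110111 | 1 | 0
  84 | 01111101001101110 | 0 | 1
  85 | 11111010011011101 | 1 | 0
  86 | 11110100110111010 | 1 | 1
  87 | 11101001101110101 | 1 | 0
  88 | 11010011011101010 | 1 | 1
  89 | 10100110111010101 | 1 | 0
  90 | 01001101110101010 | 0 | 0
  91 | 10011011101010100 | 1 | 0
  92 | 00110111010101000 | 0 | 0
  93 | 01101110101010000 | 0 | 0
  94 | 11011101010100000 | 1 | 1
  95 | 10111010101000001 | 1 | 1
  96 | 01110101010000011 | 0 | 0
  97 | 11101010100000110 | 1 | 0
  98 | 11010101000001100 | 1 | 0
  99 | 10101010000011000 | 1 | 1
 100 | 01010100000110001 | 0 | 0
 101 | 10101000001100010 | 1 | 1
 102 | 01010000011000101 | 0 | 1
 103 | 10100000110001011 | 1 | 1
 104 | 01000001100010111 | 0 | 1
 105 | 10000011000101111 | 1 | 0
 106 | 00000110001011110 | 0 | 1
 107 | 00001100010111101 | 0 | 1
 108 | 00011000101111011 | 0 | 0
 109 | 00110001011110110 | 0 | 1
 110 | 01100010111101101 | 0 | 1

000101011100000100101111000000001000011101101101111111000011000011100010010100100011011111010011011101010100000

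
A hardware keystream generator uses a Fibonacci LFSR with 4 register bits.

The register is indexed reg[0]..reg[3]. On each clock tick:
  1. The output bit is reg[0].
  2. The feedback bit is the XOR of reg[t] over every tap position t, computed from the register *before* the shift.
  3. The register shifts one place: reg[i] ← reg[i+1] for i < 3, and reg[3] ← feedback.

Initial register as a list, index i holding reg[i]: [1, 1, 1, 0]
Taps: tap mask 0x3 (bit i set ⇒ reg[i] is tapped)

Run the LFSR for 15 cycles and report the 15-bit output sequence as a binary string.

tick  register→output (feedback)
  0  1110→1 (0)
  1  1100→1 (0)
  2  1000→1 (1)
  3  0001→0 (0)
  4  0010→0 (0)
  5  0100→0 (1)
  6  1001→1 (1)
  7  0011→0 (0)
  8  0110→0 (1)
  9  1101→1 (0)
 10  1010→1 (1)
 11  0101→0 (1)
 12  1011→1 (1)
 13  0111→0 (1)
 14  1111→1 (0)

111000100110101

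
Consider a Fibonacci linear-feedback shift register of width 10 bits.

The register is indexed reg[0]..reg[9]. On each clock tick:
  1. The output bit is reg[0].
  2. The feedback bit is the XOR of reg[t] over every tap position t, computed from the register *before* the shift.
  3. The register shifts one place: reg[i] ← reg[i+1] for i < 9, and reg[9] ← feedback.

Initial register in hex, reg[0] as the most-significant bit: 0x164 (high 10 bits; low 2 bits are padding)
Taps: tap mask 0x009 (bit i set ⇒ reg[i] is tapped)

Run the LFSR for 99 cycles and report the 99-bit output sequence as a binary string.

000101100110100101001000110000111011011110000010111001010111001110111011100110011101010111011110110

k : reg_k → out_k, fb_k
0: 0001011001 → 0, fb=1
1: 0010110011 → 0, fb=0
2: 0101100110 → 0, fb=1
3: 1011001101 → 1, fb=0
4: 0110011010 → 0, fb=0
5: 1100110100 → 1, fb=1
6: 1001101001 → 1, fb=0
7: 0011010010 → 0, fb=1
8: 0110100101 → 0, fb=0
9: 1101001010 → 1, fb=0
10: 1010010100 → 1, fb=1
11: 0100101001 → 0, fb=0
12: 1001010010 → 1, fb=0
13: 0010100100 → 0, fb=0
14: 0101001000 → 0, fb=1
15: 1010010001 → 1, fb=1
16: 0100100011 → 0, fb=0
17: 1001000110 → 1, fb=0
18: 0010001100 → 0, fb=0
19: 0100011000 → 0, fb=0
20: 1000110000 → 1, fb=1
21: 0001100001 → 0, fb=1
22: 0011000011 → 0, fb=1
23: 0110000111 → 0, fb=0
24: 1100001110 → 1, fb=1
25: 1000011101 → 1, fb=1
26: 0000111011 → 0, fb=0
27: 0001110110 → 0, fb=1
28: 0011101101 → 0, fb=1
29: 0111011011 → 0, fb=1
30: 1110110111 → 1, fb=1
31: 1101101111 → 1, fb=0
32: 1011011110 → 1, fb=0
33: 0110111100 → 0, fb=0
34: 1101111000 → 1, fb=0
35: 1011110000 → 1, fb=0
36: 0111100000 → 0, fb=1
37: 1111000001 → 1, fb=0
38: 1110000010 → 1, fb=1
39: 1100000101 → 1, fb=1
40: 1000001011 → 1, fb=1
41: 0000010111 → 0, fb=0
42: 0000101110 → 0, fb=0
43: 0001011100 → 0, fb=1
44: 0010111001 → 0, fb=0
45: 0101110010 → 0, fb=1
46: 1011100101 → 1, fb=0
47: 0111001010 → 0, fb=1
48: 1110010101 → 1, fb=1
49: 1100101011 → 1, fb=1
50: 1001010111 → 1, fb=0
51: 0010101110 → 0, fb=0
52: 0101011100 → 0, fb=1
53: 1010111001 → 1, fb=1
54: 0101110011 → 0, fb=1
55: 1011100111 → 1, fb=0
56: 0111001110 → 0, fb=1
57: 1110011101 → 1, fb=1
58: 1100111011 → 1, fb=1
59: 1001110111 → 1, fb=0
60: 0011101110 → 0, fb=1
61: 0111011101 → 0, fb=1
62: 1110111011 → 1, fb=1
63: 1101110111 → 1, fb=0
64: 1011101110 → 1, fb=0
65: 0111011100 → 0, fb=1
66: 1110111001 → 1, fb=1
67: 1101110011 → 1, fb=0
68: 1011100110 → 1, fb=0
69: 0111001100 → 0, fb=1
70: 1110011001 → 1, fb=1
71: 1100110011 → 1, fb=1
72: 1001100111 → 1, fb=0
73: 0011001110 → 0, fb=1
74: 0110011101 → 0, fb=0
75: 1100111010 → 1, fb=1
76: 1001110101 → 1, fb=0
77: 0011101010 → 0, fb=1
78: 0111010101 → 0, fb=1
79: 1110101011 → 1, fb=1
80: 1101010111 → 1, fb=0
81: 1010101110 → 1, fb=1
82: 0101011101 → 0, fb=1
83: 1010111011 → 1, fb=1
84: 0101110111 → 0, fb=1
85: 1011101111 → 1, fb=0
86: 0111011110 → 0, fb=1
87: 1110111101 → 1, fb=1
88: 1101111011 → 1, fb=0
89: 1011110110 → 1, fb=0
90: 0111101100 → 0, fb=1
91: 1111011001 → 1, fb=0
92: 1110110010 → 1, fb=1
93: 1101100101 → 1, fb=0
94: 1011001010 → 1, fb=0
95: 0110010100 → 0, fb=0
96: 1100101000 → 1, fb=1
97: 1001010001 → 1, fb=0
98: 0010100010 → 0, fb=0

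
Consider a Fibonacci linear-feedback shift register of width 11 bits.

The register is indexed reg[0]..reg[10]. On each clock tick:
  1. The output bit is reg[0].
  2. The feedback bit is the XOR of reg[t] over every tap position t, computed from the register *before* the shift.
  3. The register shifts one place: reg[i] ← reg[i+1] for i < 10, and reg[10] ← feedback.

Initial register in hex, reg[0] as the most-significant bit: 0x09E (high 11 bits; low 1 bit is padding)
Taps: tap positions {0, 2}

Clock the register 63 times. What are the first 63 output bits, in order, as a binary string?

000010011110010111001110010111101110010010101110110000101011100

k : reg_k → out_k, fb_k
0: 00001001111 → 0, fb=0
1: 00010011110 → 0, fb=0
2: 00100111100 → 0, fb=1
3: 01001111001 → 0, fb=0
4: 10011110010 → 1, fb=1
5: 00111100101 → 0, fb=1
6: 01111001011 → 0, fb=1
7: 11110010111 → 1, fb=0
8: 11100101110 → 1, fb=0
9: 11001011100 → 1, fb=1
10: 10010111001 → 1, fb=1
11: 00101110011 → 0, fb=1
12: 01011100111 → 0, fb=0
13: 10111001110 → 1, fb=0
14: 01110011100 → 0, fb=1
15: 11100111001 → 1, fb=0
16: 11001110010 → 1, fb=1
17: 10011100101 → 1, fb=1
18: 00111001011 → 0, fb=1
19: 01110010111 → 0, fb=1
20: 11100101111 → 1, fb=0
21: 11001011110 → 1, fb=1
22: 10010111101 → 1, fb=1
23: 00101111011 → 0, fb=1
24: 01011110111 → 0, fb=0
25: 10111101110 → 1, fb=0
26: 01111011100 → 0, fb=1
27: 11110111001 → 1, fb=0
28: 11101110010 → 1, fb=0
29: 11011100100 → 1, fb=1
30: 10111001001 → 1, fb=0
31: 01110010010 → 0, fb=1
32: 11100100101 → 1, fb=0
33: 11001001010 → 1, fb=1
34: 10010010101 → 1, fb=1
35: 00100101011 → 0, fb=1
36: 01001010111 → 0, fb=0
37: 10010101110 → 1, fb=1
38: 00101011101 → 0, fb=1
39: 01010111011 → 0, fb=0
40: 10101110110 → 1, fb=0
41: 01011101100 → 0, fb=0
42: 10111011000 → 1, fb=0
43: 01110110000 → 0, fb=1
44: 11101100001 → 1, fb=0
45: 11011000010 → 1, fb=1
46: 10110000101 → 1, fb=0
47: 01100001010 → 0, fb=1
48: 11000010101 → 1, fb=1
49: 10000101011 → 1, fb=1
50: 00001010111 → 0, fb=0
51: 00010101110 → 0, fb=0
52: 00101011100 → 0, fb=1
53: 01010111001 → 0, fb=0
54: 10101110010 → 1, fb=0
55: 01011100100 → 0, fb=0
56: 10111001000 → 1, fb=0
57: 01110010000 → 0, fb=1
58: 11100100001 → 1, fb=0
59: 11001000010 → 1, fb=1
60: 10010000101 → 1, fb=1
61: 00100001011 → 0, fb=1
62: 01000010111 → 0, fb=0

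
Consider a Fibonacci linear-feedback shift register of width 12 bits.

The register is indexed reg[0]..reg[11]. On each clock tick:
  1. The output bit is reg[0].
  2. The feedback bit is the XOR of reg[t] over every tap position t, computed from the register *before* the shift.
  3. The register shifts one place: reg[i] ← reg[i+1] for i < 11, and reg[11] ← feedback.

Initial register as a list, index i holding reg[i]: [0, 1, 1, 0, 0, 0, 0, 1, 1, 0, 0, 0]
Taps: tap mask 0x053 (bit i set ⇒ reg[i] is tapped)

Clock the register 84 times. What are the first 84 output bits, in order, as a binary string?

011000011000110110010010101100110000001001011011010110001110010111100000100000001001

step | reg (before) | out | fb
   0 | 011000011000 | 0 | 1
   1 | 110000110001 | 1 | 1
   2 | 100001100011 | 1 | 0
   3 | 000011000110 | 0 | 1
   4 | 000110001101 | 0 | 1
   5 | 001100011011 | 0 | 0
   6 | 011000110110 | 0 | 0
   7 | 110001101100 | 1 | 1
   8 | 100011011001 | 1 | 0
   9 | 000110110010 | 0 | 0
  10 | 001101100100 | 0 | 1
  11 | 011011001001 | 0 | 0
  12 | 110110010010 | 1 | 1
  13 | 101100100101 | 1 | 0
  14 | 011001001010 | 0 | 1
  15 | 110010010101 | 1 | 1
  16 | 100100101011 | 1 | 0
  17 | 001001010110 | 0 | 0
  18 | 010010101100 | 0 | 1
  19 | 100101011001 | 1 | 1
  20 | 001010110011 | 0 | 0
  21 | 010101100110 | 0 | 0
  22 | 101011001100 | 1 | 0
  23 | 010110011000 | 0 | 0
  24 | 101100110000 | 1 | 0
  25 | 011001100000 | 0 | 0
  26 | 110011000000 | 1 | 1
  27 | 100110000001 | 1 | 0
  28 | 001100000010 | 0 | 0
  29 | 011000000100 | 0 | 1
  30 | 110000001001 | 1 | 0
  31 | 100000010010 | 1 | 1
  32 | 000000100101 | 0 | 1
  33 | 000001001011 | 0 | 0
  34 | 000010010110 | 0 | 1
  35 | 000100101101 | 0 | 1
  36 | 001001011011 | 0 | 0
  37 | 010010110110 | 0 | 1
  38 | 100101101101 | 1 | 0
  39 | 001011011010 | 0 | 1
  40 | 010110110101 | 0 | 1
  41 | 101101101011 | 1 | 0
  42 | 011011010110 | 0 | 0
  43 | 110110101100 | 1 | 0
  44 | 101101011000 | 1 | 1
  45 | 011010110001 | 0 | 1
  46 | 110101100011 | 1 | 1
  47 | 101011000111 | 1 | 0
  48 | 010110001110 | 0 | 0
  49 | 101100011100 | 1 | 1
  50 | 011000111001 | 0 | 0
  51 | 110001110010 | 1 | 1
  52 | 100011100101 | 1 | 1
  53 | 000111001011 | 0 | 1
  54 | 001110010111 | 0 | 1
  55 | 011100101111 | 0 | 0
  56 | 111001011110 | 1 | 0
  57 | 110010111100 | 1 | 0
  58 | 100101111000 | 1 | 0
  59 | 001011110000 | 0 | 0
  60 | 010111100000 | 0 | 1
  61 | 101111000001 | 1 | 0
  62 | 011110000010 | 0 | 0
  63 | 111100000100 | 1 | 0
  64 | 111000001000 | 1 | 0
  65 | 110000010000 | 1 | 0
  66 | 100000100000 | 1 | 0
  67 | 000001000000 | 0 | 0
  68 | 000010000000 | 0 | 1
  69 | 000100000001 | 0 | 0
  70 | 001000000010 | 0 | 0
  71 | 010000000100 | 0 | 1
  72 | 100000001001 | 1 | 1
  73 | 000000010011 | 0 | 0
  74 | 000000100110 | 0 | 1
  75 | 000001001101 | 0 | 0
  76 | 000010011010 | 0 | 1
  77 | 000100110101 | 0 | 1
  78 | 001001101011 | 0 | 1
  79 | 010011010111 | 0 | 0
  80 | 100110101110 | 1 | 1
  81 | 001101011101 | 0 | 0
  82 | 011010111010 | 0 | 1
  83 | 110101110101 | 1 | 1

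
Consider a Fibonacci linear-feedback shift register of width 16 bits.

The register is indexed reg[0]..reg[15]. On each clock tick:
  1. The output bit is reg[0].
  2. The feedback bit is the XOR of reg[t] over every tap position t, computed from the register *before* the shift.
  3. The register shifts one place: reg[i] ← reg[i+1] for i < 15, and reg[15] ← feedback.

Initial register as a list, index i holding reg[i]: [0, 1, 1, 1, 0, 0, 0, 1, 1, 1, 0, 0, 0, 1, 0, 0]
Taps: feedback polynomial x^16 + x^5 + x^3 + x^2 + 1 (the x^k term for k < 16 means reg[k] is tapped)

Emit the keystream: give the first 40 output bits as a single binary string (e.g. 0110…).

k : reg_k → out_k, fb_k
0: 0111000111000100 → 0, fb=0
1: 1110001110001000 → 1, fb=0
2: 1100011100010000 → 1, fb=0
3: 1000111000100000 → 1, fb=0
4: 0001110001000000 → 0, fb=0
5: 0011100010000000 → 0, fb=0
6: 0111000100000000 → 0, fb=0
7: 1110001000000000 → 1, fb=0
8: 1100010000000000 → 1, fb=0
9: 1000100000000000 → 1, fb=1
10: 0001000000000001 → 0, fb=1
11: 0010000000000011 → 0, fb=1
12: 0100000000000111 → 0, fb=0
13: 1000000000001110 → 1, fb=1
14: 0000000000011101 → 0, fb=0
15: 0000000000111010 → 0, fb=0
16: 0000000001110100 → 0, fb=0
17: 0000000011101000 → 0, fb=0
18: 0000000111010000 → 0, fb=0
19: 0000001110100000 → 0, fb=0
20: 0000011101000000 → 0, fb=1
21: 0000111010000001 → 0, fb=1
22: 0001110100000011 → 0, fb=0
23: 0011101000000110 → 0, fb=0
24: 0111010000001100 → 0, fb=1
25: 1110100000011001 → 1, fb=0
26: 1101000000110010 → 1, fb=0
27: 1010000001100100 → 1, fb=0
28: 0100000011001000 → 0, fb=0
29: 1000000110010000 → 1, fb=1
30: 0000001100100001 → 0, fb=0
31: 0000011001000010 → 0, fb=1
32: 0000110010000101 → 0, fb=1
33: 0001100100001011 → 0, fb=1
34: 0011001000010111 → 0, fb=0
35: 0110010000101110 → 0, fb=0
36: 1100100001011100 → 1, fb=1
37: 1001000010111001 → 1, fb=0
38: 0010000101110010 → 0, fb=1
39: 0100001011100101 → 0, fb=0

0111000111000100000000000111010000001100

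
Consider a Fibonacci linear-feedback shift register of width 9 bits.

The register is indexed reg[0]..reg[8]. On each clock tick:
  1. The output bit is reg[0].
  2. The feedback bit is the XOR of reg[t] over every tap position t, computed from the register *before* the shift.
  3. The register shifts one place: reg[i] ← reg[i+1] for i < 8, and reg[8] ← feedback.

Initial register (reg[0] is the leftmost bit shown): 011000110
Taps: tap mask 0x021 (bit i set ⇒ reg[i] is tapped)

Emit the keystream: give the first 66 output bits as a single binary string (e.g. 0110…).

step | reg (before) | out | fb
   0 | 011000110 | 0 | 0
   1 | 110001100 | 1 | 0
   2 | 100011000 | 1 | 0
   3 | 000110000 | 0 | 0
   4 | 001100000 | 0 | 0
   5 | 011000000 | 0 | 0
   6 | 110000000 | 1 | 1
   7 | 100000001 | 1 | 1
   8 | 000000011 | 0 | 0
   9 | 000000110 | 0 | 0
  10 | 000001100 | 0 | 1
  11 | 000011001 | 0 | 1
  12 | 000110011 | 0 | 0
  13 | 001100110 | 0 | 0
  14 | 011001100 | 0 | 1
  15 | 110011001 | 1 | 0
  16 | 100110010 | 1 | 1
  17 | 001100101 | 0 | 0
  18 | 011001010 | 0 | 1
  19 | 110010101 | 1 | 1
  20 | 100101011 | 1 | 0
  21 | 001010110 | 0 | 0
  22 | 010101100 | 0 | 1
  23 | 101011001 | 1 | 0
  24 | 010110010 | 0 | 0
  25 | 101100100 | 1 | 1
  26 | 011001001 | 0 | 1
  27 | 110010011 | 1 | 1
  28 | 100100111 | 1 | 1
  29 | 001001111 | 0 | 1
  30 | 010011111 | 0 | 1
  31 | 100111111 | 1 | 0
  32 | 001111110 | 0 | 1
  33 | 011111101 | 0 | 1
  34 | 111111011 | 1 | 0
  35 | 111110110 | 1 | 1
  36 | 111101101 | 1 | 0
  37 | 111011010 | 1 | 0
  38 | 110110100 | 1 | 1
  39 | 101101001 | 1 | 0
  40 | 011010010 | 0 | 0
  41 | 110100100 | 1 | 1
  42 | 101001001 | 1 | 0
  43 | 010010010 | 0 | 0
  44 | 100100100 | 1 | 1
  45 | 001001001 | 0 | 1
  46 | 010010011 | 0 | 0
  47 | 100100110 | 1 | 1
  48 | 001001101 | 0 | 1
  49 | 010011011 | 0 | 1
  50 | 100110111 | 1 | 1
  51 | 001101111 | 0 | 1
  52 | 011011111 | 0 | 1
  53 | 110111111 | 1 | 0
  54 | 101111110 | 1 | 0
  55 | 011111100 | 0 | 1
  56 | 111111001 | 1 | 0
  57 | 111110010 | 1 | 1
  58 | 111100101 | 1 | 1
  59 | 111001011 | 1 | 0
  60 | 110010110 | 1 | 1
  61 | 100101101 | 1 | 0
  62 | 001011010 | 0 | 1
  63 | 010110101 | 0 | 0
  64 | 101101010 | 1 | 0
  65 | 011010100 | 0 | 0

011000110000000110011001010110010011111101101001001001101111110010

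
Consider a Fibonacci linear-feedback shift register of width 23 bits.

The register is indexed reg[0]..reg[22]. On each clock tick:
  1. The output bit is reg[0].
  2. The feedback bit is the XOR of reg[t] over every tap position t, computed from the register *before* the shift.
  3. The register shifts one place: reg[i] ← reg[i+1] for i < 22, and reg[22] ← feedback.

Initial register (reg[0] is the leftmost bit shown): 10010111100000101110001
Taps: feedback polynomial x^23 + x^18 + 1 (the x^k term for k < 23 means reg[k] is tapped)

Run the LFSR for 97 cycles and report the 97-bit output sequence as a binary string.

tick  register→output (feedback)
  0  10010111100000101110001→1 (0)
  1  00101111000001011100010→0 (0)
  2  01011110000010111000100→0 (0)
  3  10111100000101110001000→1 (1)
  4  01111000001011100010001→0 (1)
  5  11110000010111000100011→1 (1)
  6  11100000101110001000111→1 (1)
  7  11000001011100010001111→1 (1)
  8  10000010111000100011111→1 (0)
  9  00000101110001000111110→0 (1)
 10  00001011100010001111101→0 (1)
 11  00010111000100011111011→0 (1)
 12  00101110001000111110111→0 (1)
 13  01011100010001111101111→0 (0)
 14  10111000100011111011110→1 (0)
 15  01110001000111110111100→0 (1)
 16  11100010001111101111001→1 (0)
 17  11000100011111011110010→1 (0)
 18  10001000111110111100100→1 (1)
 19  00010001111101111001001→0 (0)
 20  00100011111011110010010→0 (1)
 21  01000111110111100100101→0 (0)
 22  10001111101111001001010→1 (1)
 23  00011111011110010010101→0 (1)
 24  00111110111100100101011→0 (0)
 25  01111101111001001010110→0 (1)
 26  11111011110010010101101→1 (1)
 27  11110111100100101011011→1 (0)
 28  11101111001001010110110→1 (0)
 29  11011110010010101101100→1 (1)
 30  10111100100101011011001→1 (0)
 31  01111001001010110110010→0 (1)
 32  11110010010101101100101→1 (1)
 33  11100100101011011001011→1 (1)
 34  11001001010110110010111→1 (0)
 35  10010010101101100101110→1 (1)
 36  00100101011011001011101→0 (1)
 37  01001010110110010111011→0 (1)
 38  10010101101100101110111→1 (0)
 39  00101011011001011101110→0 (0)
 40  01010110110010111011100→0 (1)
 41  10101101100101110111001→1 (0)
 42  01011011001011101110010→0 (1)
 43  10110110010111011100101→1 (1)
 44  01101100101110111001011→0 (0)
 45  11011001011101110010110→1 (0)
 46  10110010111011100101100→1 (1)
 47  01100101110111001011001→0 (1)
 48  11001011101110010110011→1 (0)
 49  10010111011100101100110→1 (1)
 50  00101110111001011001101→0 (0)
 51  01011101110010110011010→0 (1)
 52  10111011100101100110101→1 (0)
 53  01110111001011001101010→0 (0)
 54  11101110010110011010100→1 (0)
 55  11011100101100110101000→1 (1)
 56  10111001011001101010001→1 (0)
 57  01110010110011010100010→0 (0)
 58  11100101100110101000100→1 (1)
 59  11001011001101010001001→1 (1)
 60  10010110011010100010011→1 (0)
 61  00101100110101000100110→0 (0)
 62  01011001101010001001100→0 (0)
 63  10110011010100010011000→1 (0)
 64  01100110101000100110000→0 (1)
 65  11001101010001001100001→1 (1)
 66  10011010100010011000011→1 (1)
 67  00110101000100110000111→0 (0)
 68  01101010001001100001110→0 (0)
 69  11010100010011000011100→1 (0)
 70  10101000100110000111000→1 (0)
 71  01010001001100001110000→0 (1)
 72  10100010011000011100001→1 (1)
 73  01000100110000111000011→0 (0)
 74  10001001100001110000110→1 (1)
 75  00010011000011100001101→0 (0)
 76  00100110000111000011010→0 (1)
 77  01001100001110000110101→0 (1)
 78  10011000011100001101011→1 (1)
 79  00110000111000011010111→0 (1)
 80  01100001110000110101111→0 (0)
 81  11000011100001101011110→1 (0)
 82  10000111000011010111100→1 (0)
 83  00001110000110101111000→0 (1)
 84  00011100001101011110001→0 (1)
 85  00111000011010111100011→0 (0)
 86  01110000110101111000110→0 (0)
 87  11100001101011110001100→1 (1)
 88  11000011010111100011001→1 (0)
 89  10000110101111000110010→1 (0)
 90  00001101011110001100100→0 (0)
 91  00011010111100011001000→0 (0)
 92  00110101111000110010000→0 (1)
 93  01101011110001100100001→0 (0)
 94  11010111100011001000010→1 (1)
 95  10101111000110010000101→1 (1)
 96  01011110001100100001011→0 (0)

1001011110000010111000100011111011110010010101101100101110111001011001101010001001100001110000110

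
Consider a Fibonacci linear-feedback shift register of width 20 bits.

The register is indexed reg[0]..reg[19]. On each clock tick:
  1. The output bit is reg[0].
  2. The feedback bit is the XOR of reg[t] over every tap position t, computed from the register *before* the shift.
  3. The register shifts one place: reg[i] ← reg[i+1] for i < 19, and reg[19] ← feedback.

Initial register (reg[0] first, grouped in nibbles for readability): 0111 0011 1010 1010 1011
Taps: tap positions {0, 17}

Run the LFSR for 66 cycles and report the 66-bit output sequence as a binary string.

k : reg_k → out_k, fb_k
0: 01110011101010101011 → 0, fb=0
1: 11100111010101010110 → 1, fb=0
2: 11001110101010101100 → 1, fb=0
3: 10011101010101011000 → 1, fb=1
4: 00111010101010110001 → 0, fb=0
5: 01110101010101100010 → 0, fb=0
6: 11101010101011000100 → 1, fb=0
7: 11010101010110001000 → 1, fb=1
8: 10101010101100010001 → 1, fb=1
9: 01010101011000100011 → 0, fb=0
10: 10101010110001000110 → 1, fb=0
11: 01010101100010001100 → 0, fb=1
12: 10101011000100011001 → 1, fb=1
13: 01010110001000110011 → 0, fb=0
14: 10101100010001100110 → 1, fb=0
15: 01011000100011001100 → 0, fb=1
16: 10110001000110011001 → 1, fb=1
17: 01100010001100110011 → 0, fb=0
18: 11000100011001100110 → 1, fb=0
19: 10001000110011001100 → 1, fb=0
20: 00010001100110011000 → 0, fb=0
21: 00100011001100110000 → 0, fb=0
22: 01000110011001100000 → 0, fb=0
23: 10001100110011000000 → 1, fb=1
24: 00011001100110000001 → 0, fb=0
25: 00110011001100000010 → 0, fb=0
26: 01100110011000000100 → 0, fb=1
27: 11001100110000001001 → 1, fb=1
28: 10011001100000010011 → 1, fb=1
29: 00110011000000100111 → 0, fb=1
30: 01100110000001001111 → 0, fb=1
31: 11001100000010011111 → 1, fb=0
32: 10011000000100111110 → 1, fb=0
33: 00110000001001111100 → 0, fb=1
34: 01100000010011111001 → 0, fb=0
35: 11000000100111110010 → 1, fb=1
36: 10000001001111100101 → 1, fb=0
37: 00000010011111001010 → 0, fb=0
38: 00000100111110010100 → 0, fb=1
39: 00001001111100101001 → 0, fb=0
40: 00010011111001010010 → 0, fb=0
41: 00100111110010100100 → 0, fb=1
42: 01001111100101001001 → 0, fb=0
43: 10011111001010010010 → 1, fb=1
44: 00111110010100100101 → 0, fb=1
45: 01111100101001001011 → 0, fb=0
46: 11111001010010010110 → 1, fb=0
47: 11110010100100101100 → 1, fb=0
48: 11100101001001011000 → 1, fb=1
49: 11001010010010110001 → 1, fb=1
50: 10010100100101100011 → 1, fb=1
51: 00101001001011000111 → 0, fb=1
52: 01010010010110001111 → 0, fb=1
53: 10100100101100011111 → 1, fb=0
54: 01001001011000111110 → 0, fb=1
55: 10010010110001111101 → 1, fb=0
56: 00100101100011111010 → 0, fb=0
57: 01001011000111110100 → 0, fb=1
58: 10010110001111101001 → 1, fb=1
59: 00101100011111010011 → 0, fb=0
60: 01011000111110100110 → 0, fb=1
61: 10110001111101001101 → 1, fb=0
62: 01100011111010011010 → 0, fb=0
63: 11000111110100110100 → 1, fb=0
64: 10001111101001101000 → 1, fb=1
65: 00011111010011010001 → 0, fb=0

011100111010101010110001000110011001100000010011111001010010010110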